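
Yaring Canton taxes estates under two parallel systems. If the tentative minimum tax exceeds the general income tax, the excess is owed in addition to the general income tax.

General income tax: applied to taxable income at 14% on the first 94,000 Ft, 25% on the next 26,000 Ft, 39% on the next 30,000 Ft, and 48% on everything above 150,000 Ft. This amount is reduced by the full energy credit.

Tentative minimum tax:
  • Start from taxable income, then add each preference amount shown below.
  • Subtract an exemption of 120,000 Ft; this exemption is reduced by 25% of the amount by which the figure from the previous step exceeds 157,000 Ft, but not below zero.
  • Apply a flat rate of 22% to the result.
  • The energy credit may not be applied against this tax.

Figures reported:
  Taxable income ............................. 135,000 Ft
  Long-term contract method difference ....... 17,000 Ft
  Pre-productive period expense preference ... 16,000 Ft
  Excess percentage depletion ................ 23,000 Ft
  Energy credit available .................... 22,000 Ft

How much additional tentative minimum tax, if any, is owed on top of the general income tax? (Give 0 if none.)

Tentative minimum tax:
  Adjusted income: 135,000 Ft + 17,000 Ft + 16,000 Ft + 23,000 Ft = 191,000 Ft
  Exemption: 120,000 Ft − 25% × (191,000 Ft − 157,000 Ft) = 120,000 Ft − 8,500 Ft = 111,500 Ft
  Base: 191,000 Ft − 111,500 Ft = 79,500 Ft
  79,500 Ft × 22% = 17,490 Ft

General income tax:
  94,000 Ft × 14% = 13,160 Ft
  26,000 Ft × 25% = 6,500 Ft
  15,000 Ft × 39% = 5,850 Ft
  → 25,510 Ft
  Less energy credit 22,000 Ft → 3,510 Ft

Excess of tentative minimum tax over general income tax: 17,490 Ft − 3,510 Ft = 13,980 Ft.

13,980 Ft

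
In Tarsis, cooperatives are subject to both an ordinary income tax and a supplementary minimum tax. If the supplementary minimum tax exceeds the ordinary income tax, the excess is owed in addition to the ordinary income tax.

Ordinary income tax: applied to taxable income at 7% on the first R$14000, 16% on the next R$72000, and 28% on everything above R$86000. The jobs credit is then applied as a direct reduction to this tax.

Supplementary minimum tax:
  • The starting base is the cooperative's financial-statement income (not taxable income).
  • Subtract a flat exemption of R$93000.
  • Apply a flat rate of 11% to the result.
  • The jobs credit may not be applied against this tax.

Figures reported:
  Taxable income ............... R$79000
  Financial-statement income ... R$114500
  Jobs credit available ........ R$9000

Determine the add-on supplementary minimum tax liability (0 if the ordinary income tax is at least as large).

Supplementary minimum tax:
  Base (financial-statement income): R$114500
  Less exemption R$93000 → base R$21500
  R$21500 × 11% = R$2365

Ordinary income tax:
  R$14000 × 7% = R$980
  R$65000 × 16% = R$10400
  → R$11380
  Less jobs credit R$9000 → R$2380

R$2365 ≤ R$2380, so no add-on is due.

R$0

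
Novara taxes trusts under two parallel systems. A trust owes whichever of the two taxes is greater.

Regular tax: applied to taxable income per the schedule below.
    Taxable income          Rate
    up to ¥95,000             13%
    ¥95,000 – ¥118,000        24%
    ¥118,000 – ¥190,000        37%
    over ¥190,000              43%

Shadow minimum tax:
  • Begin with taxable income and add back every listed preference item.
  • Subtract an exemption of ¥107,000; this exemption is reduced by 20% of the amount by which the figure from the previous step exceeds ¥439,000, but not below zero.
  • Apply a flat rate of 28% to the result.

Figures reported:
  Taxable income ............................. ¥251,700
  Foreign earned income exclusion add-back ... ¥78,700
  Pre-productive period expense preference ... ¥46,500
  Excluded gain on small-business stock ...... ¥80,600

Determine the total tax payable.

¥99,176

Regular tax:
  ¥95,000 × 13% = ¥12,350
  ¥23,000 × 24% = ¥5,520
  ¥72,000 × 37% = ¥26,640
  ¥61,700 × 43% = ¥26,531
  → ¥71,041

Shadow minimum tax:
  Adjusted income: ¥251,700 + ¥78,700 + ¥46,500 + ¥80,600 = ¥457,500
  Exemption: ¥107,000 − 20% × (¥457,500 − ¥439,000) = ¥107,000 − ¥3,700 = ¥103,300
  Base: ¥457,500 − ¥103,300 = ¥354,200
  ¥354,200 × 28% = ¥99,176

¥99,176 > ¥71,041, so the shadow minimum tax is the binding amount.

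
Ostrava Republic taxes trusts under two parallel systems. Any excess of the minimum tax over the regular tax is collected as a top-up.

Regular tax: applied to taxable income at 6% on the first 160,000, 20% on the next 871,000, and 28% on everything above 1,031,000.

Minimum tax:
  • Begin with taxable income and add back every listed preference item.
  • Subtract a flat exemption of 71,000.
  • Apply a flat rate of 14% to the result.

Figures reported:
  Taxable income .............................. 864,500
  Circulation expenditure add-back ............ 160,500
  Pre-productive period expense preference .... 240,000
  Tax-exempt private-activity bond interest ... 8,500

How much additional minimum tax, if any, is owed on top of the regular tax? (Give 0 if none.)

Minimum tax:
  Adjusted income: 864,500 + 160,500 + 240,000 + 8,500 = 1,273,500
  Less exemption 71,000 → base 1,202,500
  1,202,500 × 14% = 168,350

Regular tax:
  160,000 × 6% = 9,600
  704,500 × 20% = 140,900
  → 150,500

Excess of minimum tax over regular tax: 168,350 − 150,500 = 17,850.

17,850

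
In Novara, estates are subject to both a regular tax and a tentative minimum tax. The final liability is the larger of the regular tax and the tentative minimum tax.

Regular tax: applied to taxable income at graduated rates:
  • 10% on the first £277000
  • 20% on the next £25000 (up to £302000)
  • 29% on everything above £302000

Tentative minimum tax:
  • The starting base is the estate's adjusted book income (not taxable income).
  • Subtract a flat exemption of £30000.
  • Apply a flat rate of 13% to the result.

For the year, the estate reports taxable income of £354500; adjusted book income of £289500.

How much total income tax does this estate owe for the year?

£47925

Regular tax:
  £277000 × 10% = £27700
  £25000 × 20% = £5000
  £52500 × 29% = £15225
  → £47925

Tentative minimum tax:
  Base (adjusted book income): £289500
  Less exemption £30000 → base £259500
  £259500 × 13% = £33735

£47925 > £33735, so the regular tax governs.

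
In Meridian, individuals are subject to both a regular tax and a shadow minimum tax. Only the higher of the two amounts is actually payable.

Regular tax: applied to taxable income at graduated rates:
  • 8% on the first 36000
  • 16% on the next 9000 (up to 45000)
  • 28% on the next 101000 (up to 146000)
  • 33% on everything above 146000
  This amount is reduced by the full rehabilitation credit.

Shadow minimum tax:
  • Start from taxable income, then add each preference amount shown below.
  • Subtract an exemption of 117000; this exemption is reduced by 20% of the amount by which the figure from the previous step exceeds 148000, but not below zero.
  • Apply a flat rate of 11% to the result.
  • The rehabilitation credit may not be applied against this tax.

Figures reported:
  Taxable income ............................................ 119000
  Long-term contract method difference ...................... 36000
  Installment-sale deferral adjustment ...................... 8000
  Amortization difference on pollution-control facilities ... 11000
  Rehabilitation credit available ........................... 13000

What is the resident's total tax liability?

12040

Shadow minimum tax:
  Adjusted income: 119000 + 36000 + 8000 + 11000 = 174000
  Exemption: 117000 − 20% × (174000 − 148000) = 117000 − 5200 = 111800
  Base: 174000 − 111800 = 62200
  62200 × 11% = 6842

Regular tax:
  36000 × 8% = 2880
  9000 × 16% = 1440
  74000 × 28% = 20720
  → 25040
  Less rehabilitation credit 13000 → 12040

12040 > 6842, so the regular tax governs.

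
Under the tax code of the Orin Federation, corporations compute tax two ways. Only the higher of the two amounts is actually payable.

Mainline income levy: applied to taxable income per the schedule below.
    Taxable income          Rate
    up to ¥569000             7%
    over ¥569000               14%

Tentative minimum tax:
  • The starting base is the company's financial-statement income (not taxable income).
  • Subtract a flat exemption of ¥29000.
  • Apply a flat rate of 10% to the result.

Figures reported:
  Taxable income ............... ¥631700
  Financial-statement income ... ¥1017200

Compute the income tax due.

Tentative minimum tax:
  Base (financial-statement income): ¥1017200
  Less exemption ¥29000 → base ¥988200
  ¥988200 × 10% = ¥98820

Mainline income levy:
  ¥569000 × 7% = ¥39830
  ¥62700 × 14% = ¥8778
  → ¥48608

¥98820 > ¥48608, so the tentative minimum tax is the binding amount.

¥98820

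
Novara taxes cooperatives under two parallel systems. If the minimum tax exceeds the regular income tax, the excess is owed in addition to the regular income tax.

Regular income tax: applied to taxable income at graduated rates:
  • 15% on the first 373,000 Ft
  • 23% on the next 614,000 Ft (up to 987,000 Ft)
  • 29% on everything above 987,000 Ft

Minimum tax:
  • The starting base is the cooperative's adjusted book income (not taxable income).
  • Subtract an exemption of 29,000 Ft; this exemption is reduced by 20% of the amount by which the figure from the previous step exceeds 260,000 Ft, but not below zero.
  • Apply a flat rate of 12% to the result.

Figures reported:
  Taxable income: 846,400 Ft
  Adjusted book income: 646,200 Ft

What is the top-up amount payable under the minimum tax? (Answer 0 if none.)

Regular income tax:
  373,000 Ft × 15% = 55,950 Ft
  473,400 Ft × 23% = 108,882 Ft
  → 164,832 Ft

Minimum tax:
  Base (adjusted book income): 646,200 Ft
  Exemption: 20% × (646,200 Ft − 260,000 Ft) = 77,240 Ft ≥ 29,000 Ft, so the exemption is fully phased out
  Base: 646,200 Ft − 0 Ft = 646,200 Ft
  646,200 Ft × 12% = 77,544 Ft

77,544 Ft ≤ 164,832 Ft, so no add-on is due.

0 Ft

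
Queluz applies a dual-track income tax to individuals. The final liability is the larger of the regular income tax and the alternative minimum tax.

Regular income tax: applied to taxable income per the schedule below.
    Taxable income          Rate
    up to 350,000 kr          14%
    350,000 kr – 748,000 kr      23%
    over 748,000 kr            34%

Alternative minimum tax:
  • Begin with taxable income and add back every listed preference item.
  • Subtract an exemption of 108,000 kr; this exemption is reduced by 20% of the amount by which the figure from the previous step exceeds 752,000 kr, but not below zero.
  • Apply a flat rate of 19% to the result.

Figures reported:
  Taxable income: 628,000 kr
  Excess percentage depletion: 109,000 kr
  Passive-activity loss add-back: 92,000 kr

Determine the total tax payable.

Regular income tax:
  350,000 kr × 14% = 49,000 kr
  278,000 kr × 23% = 63,940 kr
  → 112,940 kr

Alternative minimum tax:
  Adjusted income: 628,000 kr + 109,000 kr + 92,000 kr = 829,000 kr
  Exemption: 108,000 kr − 20% × (829,000 kr − 752,000 kr) = 108,000 kr − 15,400 kr = 92,600 kr
  Base: 829,000 kr − 92,600 kr = 736,400 kr
  736,400 kr × 19% = 139,916 kr

139,916 kr > 112,940 kr, so the alternative minimum tax is the binding amount.

139,916 kr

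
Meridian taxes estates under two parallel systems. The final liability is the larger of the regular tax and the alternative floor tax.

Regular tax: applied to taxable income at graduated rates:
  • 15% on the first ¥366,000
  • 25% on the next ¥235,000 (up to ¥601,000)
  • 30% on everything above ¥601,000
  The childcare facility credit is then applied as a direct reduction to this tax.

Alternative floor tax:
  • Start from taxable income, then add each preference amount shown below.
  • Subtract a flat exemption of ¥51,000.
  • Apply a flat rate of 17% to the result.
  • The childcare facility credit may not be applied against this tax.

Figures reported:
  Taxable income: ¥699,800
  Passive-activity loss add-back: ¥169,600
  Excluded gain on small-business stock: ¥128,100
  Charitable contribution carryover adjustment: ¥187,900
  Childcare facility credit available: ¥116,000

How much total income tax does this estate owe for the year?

Alternative floor tax:
  Adjusted income: ¥699,800 + ¥169,600 + ¥128,100 + ¥187,900 = ¥1,185,400
  Less exemption ¥51,000 → base ¥1,134,400
  ¥1,134,400 × 17% = ¥192,848

Regular tax:
  ¥366,000 × 15% = ¥54,900
  ¥235,000 × 25% = ¥58,750
  ¥98,800 × 30% = ¥29,640
  → ¥143,290
  Less childcare facility credit ¥116,000 → ¥27,290

¥192,848 > ¥27,290, so the alternative floor tax is the binding amount.

¥192,848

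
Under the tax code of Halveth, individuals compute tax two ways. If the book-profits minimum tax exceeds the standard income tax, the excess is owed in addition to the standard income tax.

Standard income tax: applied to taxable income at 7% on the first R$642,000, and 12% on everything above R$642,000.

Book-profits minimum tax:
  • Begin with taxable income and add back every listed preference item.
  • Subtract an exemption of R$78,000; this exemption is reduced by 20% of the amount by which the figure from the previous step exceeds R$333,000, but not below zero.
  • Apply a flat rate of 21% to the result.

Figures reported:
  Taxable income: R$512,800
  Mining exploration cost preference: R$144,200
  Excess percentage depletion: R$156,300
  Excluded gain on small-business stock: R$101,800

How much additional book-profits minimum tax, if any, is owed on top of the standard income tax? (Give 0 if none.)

Book-profits minimum tax:
  Adjusted income: R$512,800 + R$144,200 + R$156,300 + R$101,800 = R$915,100
  Exemption: 20% × (R$915,100 − R$333,000) = R$116,420 ≥ R$78,000, so the exemption is fully phased out
  Base: R$915,100 − R$0 = R$915,100
  R$915,100 × 21% = R$192,171

Standard income tax:
  R$512,800 × 7% = R$35,896

Excess of book-profits minimum tax over standard income tax: R$192,171 − R$35,896 = R$156,275.

R$156,275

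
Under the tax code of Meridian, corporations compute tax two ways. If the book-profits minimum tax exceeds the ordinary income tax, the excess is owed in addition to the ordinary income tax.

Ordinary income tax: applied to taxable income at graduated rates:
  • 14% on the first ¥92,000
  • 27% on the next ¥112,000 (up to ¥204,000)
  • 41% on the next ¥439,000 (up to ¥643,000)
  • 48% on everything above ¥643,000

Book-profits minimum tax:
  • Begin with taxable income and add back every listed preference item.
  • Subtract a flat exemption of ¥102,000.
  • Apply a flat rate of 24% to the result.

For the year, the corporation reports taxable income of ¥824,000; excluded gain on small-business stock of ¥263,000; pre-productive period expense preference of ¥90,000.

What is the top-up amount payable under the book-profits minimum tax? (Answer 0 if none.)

Book-profits minimum tax:
  Adjusted income: ¥824,000 + ¥263,000 + ¥90,000 = ¥1,177,000
  Less exemption ¥102,000 → base ¥1,075,000
  ¥1,075,000 × 24% = ¥258,000

Ordinary income tax:
  ¥92,000 × 14% = ¥12,880
  ¥112,000 × 27% = ¥30,240
  ¥439,000 × 41% = ¥179,990
  ¥181,000 × 48% = ¥86,880
  → ¥309,990

¥258,000 ≤ ¥309,990, so no add-on is due.

¥0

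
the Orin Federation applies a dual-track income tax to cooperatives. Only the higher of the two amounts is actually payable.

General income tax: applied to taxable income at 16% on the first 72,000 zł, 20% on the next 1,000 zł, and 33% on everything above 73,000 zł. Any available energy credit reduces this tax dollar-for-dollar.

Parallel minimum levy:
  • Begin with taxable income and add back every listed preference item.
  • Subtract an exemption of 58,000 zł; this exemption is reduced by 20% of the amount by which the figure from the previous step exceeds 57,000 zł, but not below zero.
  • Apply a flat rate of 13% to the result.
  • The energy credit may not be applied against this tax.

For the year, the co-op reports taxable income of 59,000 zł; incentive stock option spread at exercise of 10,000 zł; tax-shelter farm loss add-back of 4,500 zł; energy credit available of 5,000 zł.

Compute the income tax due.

Parallel minimum levy:
  Adjusted income: 59,000 zł + 10,000 zł + 4,500 zł = 73,500 zł
  Exemption: 58,000 zł − 20% × (73,500 zł − 57,000 zł) = 58,000 zł − 3,300 zł = 54,700 zł
  Base: 73,500 zł − 54,700 zł = 18,800 zł
  18,800 zł × 13% = 2,444 zł

General income tax:
  59,000 zł × 16% = 9,440 zł
  Less energy credit 5,000 zł → 4,440 zł

4,440 zł > 2,444 zł, so the general income tax governs.

4,440 zł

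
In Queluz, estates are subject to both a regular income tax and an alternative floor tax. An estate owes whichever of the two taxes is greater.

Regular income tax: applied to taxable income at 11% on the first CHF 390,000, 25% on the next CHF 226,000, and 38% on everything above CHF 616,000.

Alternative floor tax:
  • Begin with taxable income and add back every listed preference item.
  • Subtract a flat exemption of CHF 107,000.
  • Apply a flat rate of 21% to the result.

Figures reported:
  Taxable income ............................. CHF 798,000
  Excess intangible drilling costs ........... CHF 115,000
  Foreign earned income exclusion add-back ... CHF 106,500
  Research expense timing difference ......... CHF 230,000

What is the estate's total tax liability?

Regular income tax:
  CHF 390,000 × 11% = CHF 42,900
  CHF 226,000 × 25% = CHF 56,500
  CHF 182,000 × 38% = CHF 69,160
  → CHF 168,560

Alternative floor tax:
  Adjusted income: CHF 798,000 + CHF 115,000 + CHF 106,500 + CHF 230,000 = CHF 1,249,500
  Less exemption CHF 107,000 → base CHF 1,142,500
  CHF 1,142,500 × 21% = CHF 239,925

CHF 239,925 > CHF 168,560, so the alternative floor tax is the binding amount.

CHF 239,925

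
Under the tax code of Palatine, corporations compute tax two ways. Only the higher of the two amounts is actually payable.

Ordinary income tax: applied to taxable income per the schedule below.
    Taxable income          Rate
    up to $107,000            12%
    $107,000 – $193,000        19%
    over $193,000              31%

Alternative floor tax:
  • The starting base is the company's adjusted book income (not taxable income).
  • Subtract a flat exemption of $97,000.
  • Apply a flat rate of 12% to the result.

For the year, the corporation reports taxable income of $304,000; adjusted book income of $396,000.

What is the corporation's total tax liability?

Alternative floor tax:
  Base (adjusted book income): $396,000
  Less exemption $97,000 → base $299,000
  $299,000 × 12% = $35,880

Ordinary income tax:
  $107,000 × 12% = $12,840
  $86,000 × 19% = $16,340
  $111,000 × 31% = $34,410
  → $63,590

$63,590 > $35,880, so the ordinary income tax governs.

$63,590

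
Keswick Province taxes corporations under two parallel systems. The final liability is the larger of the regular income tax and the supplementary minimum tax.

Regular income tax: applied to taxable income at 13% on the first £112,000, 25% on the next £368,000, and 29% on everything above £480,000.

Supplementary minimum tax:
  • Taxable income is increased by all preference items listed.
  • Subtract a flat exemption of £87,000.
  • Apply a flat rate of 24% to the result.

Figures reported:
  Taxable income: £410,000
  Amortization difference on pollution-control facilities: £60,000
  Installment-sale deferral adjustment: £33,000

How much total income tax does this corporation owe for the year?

Supplementary minimum tax:
  Adjusted income: £410,000 + £60,000 + £33,000 = £503,000
  Less exemption £87,000 → base £416,000
  £416,000 × 24% = £99,840

Regular income tax:
  £112,000 × 13% = £14,560
  £298,000 × 25% = £74,500
  → £89,060

£99,840 > £89,060, so the supplementary minimum tax is the binding amount.

£99,840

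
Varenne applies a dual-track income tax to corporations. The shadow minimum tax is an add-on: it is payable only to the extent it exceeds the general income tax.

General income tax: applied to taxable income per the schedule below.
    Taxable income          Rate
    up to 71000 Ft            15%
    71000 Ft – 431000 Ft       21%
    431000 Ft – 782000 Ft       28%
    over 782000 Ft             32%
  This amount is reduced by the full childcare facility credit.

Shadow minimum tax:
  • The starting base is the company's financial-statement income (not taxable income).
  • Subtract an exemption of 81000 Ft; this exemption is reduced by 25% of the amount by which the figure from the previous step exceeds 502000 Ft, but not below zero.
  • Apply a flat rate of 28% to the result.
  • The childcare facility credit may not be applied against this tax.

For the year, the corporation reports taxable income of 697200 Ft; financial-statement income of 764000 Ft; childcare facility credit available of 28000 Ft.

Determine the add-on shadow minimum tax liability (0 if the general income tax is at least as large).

76794 Ft

Shadow minimum tax:
  Base (financial-statement income): 764000 Ft
  Exemption: 81000 Ft − 25% × (764000 Ft − 502000 Ft) = 81000 Ft − 65500 Ft = 15500 Ft
  Base: 764000 Ft − 15500 Ft = 748500 Ft
  748500 Ft × 28% = 209580 Ft

General income tax:
  71000 Ft × 15% = 10650 Ft
  360000 Ft × 21% = 75600 Ft
  266200 Ft × 28% = 74536 Ft
  → 160786 Ft
  Less childcare facility credit 28000 Ft → 132786 Ft

Excess of shadow minimum tax over general income tax: 209580 Ft − 132786 Ft = 76794 Ft.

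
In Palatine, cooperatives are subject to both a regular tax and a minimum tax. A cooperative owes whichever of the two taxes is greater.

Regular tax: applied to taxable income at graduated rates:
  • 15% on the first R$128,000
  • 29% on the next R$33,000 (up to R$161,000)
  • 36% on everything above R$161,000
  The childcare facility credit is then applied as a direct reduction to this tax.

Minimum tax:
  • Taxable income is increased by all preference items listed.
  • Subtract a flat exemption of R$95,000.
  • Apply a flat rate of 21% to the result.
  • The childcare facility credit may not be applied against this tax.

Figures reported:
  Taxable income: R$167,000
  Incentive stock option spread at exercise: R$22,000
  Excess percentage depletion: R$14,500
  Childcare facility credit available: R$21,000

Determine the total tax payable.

R$22,785

Regular tax:
  R$128,000 × 15% = R$19,200
  R$33,000 × 29% = R$9,570
  R$6,000 × 36% = R$2,160
  → R$30,930
  Less childcare facility credit R$21,000 → R$9,930

Minimum tax:
  Adjusted income: R$167,000 + R$22,000 + R$14,500 = R$203,500
  Less exemption R$95,000 → base R$108,500
  R$108,500 × 21% = R$22,785

R$22,785 > R$9,930, so the minimum tax is the binding amount.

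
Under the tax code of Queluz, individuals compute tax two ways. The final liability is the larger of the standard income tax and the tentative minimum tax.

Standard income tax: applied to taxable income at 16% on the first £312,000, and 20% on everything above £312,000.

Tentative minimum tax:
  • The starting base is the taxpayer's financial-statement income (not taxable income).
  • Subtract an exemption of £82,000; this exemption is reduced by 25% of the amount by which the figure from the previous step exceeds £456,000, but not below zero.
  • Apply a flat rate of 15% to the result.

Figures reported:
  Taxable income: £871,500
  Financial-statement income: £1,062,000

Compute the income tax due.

Standard income tax:
  £312,000 × 16% = £49,920
  £559,500 × 20% = £111,900
  → £161,820

Tentative minimum tax:
  Base (financial-statement income): £1,062,000
  Exemption: 25% × (£1,062,000 − £456,000) = £151,500 ≥ £82,000, so the exemption is fully phased out
  Base: £1,062,000 − £0 = £1,062,000
  £1,062,000 × 15% = £159,300

£161,820 > £159,300, so the standard income tax governs.

£161,820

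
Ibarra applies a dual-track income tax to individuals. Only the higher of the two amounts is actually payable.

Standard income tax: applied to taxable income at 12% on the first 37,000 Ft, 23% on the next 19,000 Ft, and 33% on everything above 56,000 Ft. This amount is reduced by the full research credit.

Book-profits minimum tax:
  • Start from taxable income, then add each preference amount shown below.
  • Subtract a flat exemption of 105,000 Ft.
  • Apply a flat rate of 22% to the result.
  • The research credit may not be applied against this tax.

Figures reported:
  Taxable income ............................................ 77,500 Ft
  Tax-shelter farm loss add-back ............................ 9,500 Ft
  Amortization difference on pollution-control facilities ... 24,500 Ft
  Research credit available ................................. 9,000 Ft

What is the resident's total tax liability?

6,905 Ft

Book-profits minimum tax:
  Adjusted income: 77,500 Ft + 9,500 Ft + 24,500 Ft = 111,500 Ft
  Less exemption 105,000 Ft → base 6,500 Ft
  6,500 Ft × 22% = 1,430 Ft

Standard income tax:
  37,000 Ft × 12% = 4,440 Ft
  19,000 Ft × 23% = 4,370 Ft
  21,500 Ft × 33% = 7,095 Ft
  → 15,905 Ft
  Less research credit 9,000 Ft → 6,905 Ft

6,905 Ft > 1,430 Ft, so the standard income tax governs.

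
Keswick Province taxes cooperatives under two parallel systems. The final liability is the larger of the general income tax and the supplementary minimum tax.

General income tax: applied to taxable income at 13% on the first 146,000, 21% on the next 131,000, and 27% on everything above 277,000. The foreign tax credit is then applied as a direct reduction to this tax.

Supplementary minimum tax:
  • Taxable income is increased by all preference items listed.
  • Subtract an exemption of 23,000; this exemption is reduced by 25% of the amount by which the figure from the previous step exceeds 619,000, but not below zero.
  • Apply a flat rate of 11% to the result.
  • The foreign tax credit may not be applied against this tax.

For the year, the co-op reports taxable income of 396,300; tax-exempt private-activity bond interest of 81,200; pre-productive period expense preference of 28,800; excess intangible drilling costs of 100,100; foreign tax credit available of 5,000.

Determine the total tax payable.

73,701

Supplementary minimum tax:
  Adjusted income: 396,300 + 81,200 + 28,800 + 100,100 = 606,400
  Exemption: 606,400 ≤ 619,000, so full 23,000 applies
  Base: 606,400 − 23,000 = 583,400
  583,400 × 11% = 64,174

General income tax:
  146,000 × 13% = 18,980
  131,000 × 21% = 27,510
  119,300 × 27% = 32,211
  → 78,701
  Less foreign tax credit 5,000 → 73,701

73,701 > 64,174, so the general income tax governs.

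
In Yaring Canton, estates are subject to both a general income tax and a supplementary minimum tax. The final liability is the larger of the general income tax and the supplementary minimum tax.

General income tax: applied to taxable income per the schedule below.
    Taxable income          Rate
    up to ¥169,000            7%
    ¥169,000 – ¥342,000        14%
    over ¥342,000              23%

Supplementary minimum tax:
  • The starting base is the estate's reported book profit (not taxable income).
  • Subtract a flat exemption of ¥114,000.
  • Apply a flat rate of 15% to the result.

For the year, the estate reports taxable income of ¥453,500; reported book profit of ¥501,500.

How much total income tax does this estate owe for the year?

Supplementary minimum tax:
  Base (reported book profit): ¥501,500
  Less exemption ¥114,000 → base ¥387,500
  ¥387,500 × 15% = ¥58,125

General income tax:
  ¥169,000 × 7% = ¥11,830
  ¥173,000 × 14% = ¥24,220
  ¥111,500 × 23% = ¥25,645
  → ¥61,695

¥61,695 > ¥58,125, so the general income tax governs.

¥61,695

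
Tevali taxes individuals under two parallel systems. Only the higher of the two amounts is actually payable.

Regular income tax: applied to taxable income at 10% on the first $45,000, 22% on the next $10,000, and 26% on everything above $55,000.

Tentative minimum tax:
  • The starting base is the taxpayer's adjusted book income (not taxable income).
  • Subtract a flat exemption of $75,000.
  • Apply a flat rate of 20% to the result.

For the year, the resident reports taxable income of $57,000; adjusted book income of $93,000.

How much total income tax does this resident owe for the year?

$7,220

Tentative minimum tax:
  Base (adjusted book income): $93,000
  Less exemption $75,000 → base $18,000
  $18,000 × 20% = $3,600

Regular income tax:
  $45,000 × 10% = $4,500
  $10,000 × 22% = $2,200
  $2,000 × 26% = $520
  → $7,220

$7,220 > $3,600, so the regular income tax governs.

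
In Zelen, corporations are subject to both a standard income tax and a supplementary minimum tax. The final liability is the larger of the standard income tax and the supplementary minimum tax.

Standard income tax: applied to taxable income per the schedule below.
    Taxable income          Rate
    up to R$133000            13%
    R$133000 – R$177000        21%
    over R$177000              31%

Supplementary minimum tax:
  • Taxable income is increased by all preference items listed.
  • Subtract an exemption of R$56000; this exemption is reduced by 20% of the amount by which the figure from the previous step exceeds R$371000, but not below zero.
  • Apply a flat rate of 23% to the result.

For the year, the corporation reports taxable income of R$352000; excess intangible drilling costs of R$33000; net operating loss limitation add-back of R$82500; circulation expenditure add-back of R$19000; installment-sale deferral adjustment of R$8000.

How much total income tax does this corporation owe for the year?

Standard income tax:
  R$133000 × 13% = R$17290
  R$44000 × 21% = R$9240
  R$175000 × 31% = R$54250
  → R$80780

Supplementary minimum tax:
  Adjusted income: R$352000 + R$33000 + R$82500 + R$19000 + R$8000 = R$494500
  Exemption: R$56000 − 20% × (R$494500 − R$371000) = R$56000 − R$24700 = R$31300
  Base: R$494500 − R$31300 = R$463200
  R$463200 × 23% = R$106536

R$106536 > R$80780, so the supplementary minimum tax is the binding amount.

R$106536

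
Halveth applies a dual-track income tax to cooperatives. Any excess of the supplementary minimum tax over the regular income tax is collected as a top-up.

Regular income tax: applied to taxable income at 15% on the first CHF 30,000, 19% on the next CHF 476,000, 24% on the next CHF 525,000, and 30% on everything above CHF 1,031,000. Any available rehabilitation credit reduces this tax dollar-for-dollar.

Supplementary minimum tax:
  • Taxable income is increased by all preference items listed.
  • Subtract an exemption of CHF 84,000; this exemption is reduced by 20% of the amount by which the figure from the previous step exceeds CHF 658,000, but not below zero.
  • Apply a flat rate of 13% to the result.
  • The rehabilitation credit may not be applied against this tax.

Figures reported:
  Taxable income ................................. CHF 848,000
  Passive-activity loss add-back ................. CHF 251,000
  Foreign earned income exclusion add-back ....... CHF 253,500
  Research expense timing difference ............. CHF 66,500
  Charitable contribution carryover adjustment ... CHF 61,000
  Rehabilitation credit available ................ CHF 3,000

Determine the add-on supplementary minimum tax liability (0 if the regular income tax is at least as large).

CHF 18,380

Supplementary minimum tax:
  Adjusted income: CHF 848,000 + CHF 251,000 + CHF 253,500 + CHF 66,500 + CHF 61,000 = CHF 1,480,000
  Exemption: 20% × (CHF 1,480,000 − CHF 658,000) = CHF 164,400 ≥ CHF 84,000, so the exemption is fully phased out
  Base: CHF 1,480,000 − CHF 0 = CHF 1,480,000
  CHF 1,480,000 × 13% = CHF 192,400

Regular income tax:
  CHF 30,000 × 15% = CHF 4,500
  CHF 476,000 × 19% = CHF 90,440
  CHF 342,000 × 24% = CHF 82,080
  → CHF 177,020
  Less rehabilitation credit CHF 3,000 → CHF 174,020

Excess of supplementary minimum tax over regular income tax: CHF 192,400 − CHF 174,020 = CHF 18,380.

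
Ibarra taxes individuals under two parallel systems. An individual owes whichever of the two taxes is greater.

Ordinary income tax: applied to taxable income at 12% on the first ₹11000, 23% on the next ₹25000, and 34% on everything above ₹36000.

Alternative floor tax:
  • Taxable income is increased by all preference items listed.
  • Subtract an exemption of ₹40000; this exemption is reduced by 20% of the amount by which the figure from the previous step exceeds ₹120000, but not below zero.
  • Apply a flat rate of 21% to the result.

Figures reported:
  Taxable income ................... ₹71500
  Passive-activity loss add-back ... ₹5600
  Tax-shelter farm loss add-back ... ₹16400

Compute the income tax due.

₹19140

Ordinary income tax:
  ₹11000 × 12% = ₹1320
  ₹25000 × 23% = ₹5750
  ₹35500 × 34% = ₹12070
  → ₹19140

Alternative floor tax:
  Adjusted income: ₹71500 + ₹5600 + ₹16400 = ₹93500
  Exemption: ₹93500 ≤ ₹120000, so full ₹40000 applies
  Base: ₹93500 − ₹40000 = ₹53500
  ₹53500 × 21% = ₹11235

₹19140 > ₹11235, so the ordinary income tax governs.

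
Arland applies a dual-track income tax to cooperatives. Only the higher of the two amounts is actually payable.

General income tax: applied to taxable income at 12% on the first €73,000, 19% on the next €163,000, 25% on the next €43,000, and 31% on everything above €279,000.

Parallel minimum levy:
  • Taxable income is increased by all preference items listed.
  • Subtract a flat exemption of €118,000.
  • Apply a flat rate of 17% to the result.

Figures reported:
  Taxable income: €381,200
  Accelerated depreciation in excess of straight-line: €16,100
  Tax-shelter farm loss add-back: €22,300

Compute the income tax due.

€82,162

General income tax:
  €73,000 × 12% = €8,760
  €163,000 × 19% = €30,970
  €43,000 × 25% = €10,750
  €102,200 × 31% = €31,682
  → €82,162

Parallel minimum levy:
  Adjusted income: €381,200 + €16,100 + €22,300 = €419,600
  Less exemption €118,000 → base €301,600
  €301,600 × 17% = €51,272

€82,162 > €51,272, so the general income tax governs.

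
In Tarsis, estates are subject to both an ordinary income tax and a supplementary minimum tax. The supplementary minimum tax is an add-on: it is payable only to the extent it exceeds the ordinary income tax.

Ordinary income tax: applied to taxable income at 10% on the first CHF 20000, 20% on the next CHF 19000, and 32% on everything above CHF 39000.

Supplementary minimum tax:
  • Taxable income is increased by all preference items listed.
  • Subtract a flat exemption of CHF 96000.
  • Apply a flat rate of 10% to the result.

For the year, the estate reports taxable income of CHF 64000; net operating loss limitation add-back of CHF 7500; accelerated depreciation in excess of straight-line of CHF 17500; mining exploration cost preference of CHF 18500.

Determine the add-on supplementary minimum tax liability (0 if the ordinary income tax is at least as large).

CHF 0

Supplementary minimum tax:
  Adjusted income: CHF 64000 + CHF 7500 + CHF 17500 + CHF 18500 = CHF 107500
  Less exemption CHF 96000 → base CHF 11500
  CHF 11500 × 10% = CHF 1150

Ordinary income tax:
  CHF 20000 × 10% = CHF 2000
  CHF 19000 × 20% = CHF 3800
  CHF 25000 × 32% = CHF 8000
  → CHF 13800

CHF 1150 ≤ CHF 13800, so no add-on is due.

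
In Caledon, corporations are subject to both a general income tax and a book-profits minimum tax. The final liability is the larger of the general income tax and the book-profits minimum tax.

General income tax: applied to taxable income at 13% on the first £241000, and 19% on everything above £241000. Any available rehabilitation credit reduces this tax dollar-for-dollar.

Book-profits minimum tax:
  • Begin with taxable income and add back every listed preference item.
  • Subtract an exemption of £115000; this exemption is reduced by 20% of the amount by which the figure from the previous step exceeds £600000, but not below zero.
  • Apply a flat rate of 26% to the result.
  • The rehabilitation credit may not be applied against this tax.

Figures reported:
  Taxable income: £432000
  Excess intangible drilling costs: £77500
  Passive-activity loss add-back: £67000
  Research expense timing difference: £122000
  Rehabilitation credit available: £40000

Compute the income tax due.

£156832

Book-profits minimum tax:
  Adjusted income: £432000 + £77500 + £67000 + £122000 = £698500
  Exemption: £115000 − 20% × (£698500 − £600000) = £115000 − £19700 = £95300
  Base: £698500 − £95300 = £603200
  £603200 × 26% = £156832

General income tax:
  £241000 × 13% = £31330
  £191000 × 19% = £36290
  → £67620
  Less rehabilitation credit £40000 → £27620

£156832 > £27620, so the book-profits minimum tax is the binding amount.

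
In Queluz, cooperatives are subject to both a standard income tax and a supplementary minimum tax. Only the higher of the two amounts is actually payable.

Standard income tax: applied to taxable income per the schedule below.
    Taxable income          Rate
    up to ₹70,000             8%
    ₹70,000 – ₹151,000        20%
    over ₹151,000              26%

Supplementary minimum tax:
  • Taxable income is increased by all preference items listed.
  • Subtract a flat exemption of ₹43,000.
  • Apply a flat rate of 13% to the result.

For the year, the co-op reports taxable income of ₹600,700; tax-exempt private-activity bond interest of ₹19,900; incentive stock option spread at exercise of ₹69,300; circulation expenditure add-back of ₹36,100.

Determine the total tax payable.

₹138,722

Supplementary minimum tax:
  Adjusted income: ₹600,700 + ₹19,900 + ₹69,300 + ₹36,100 = ₹726,000
  Less exemption ₹43,000 → base ₹683,000
  ₹683,000 × 13% = ₹88,790

Standard income tax:
  ₹70,000 × 8% = ₹5,600
  ₹81,000 × 20% = ₹16,200
  ₹449,700 × 26% = ₹116,922
  → ₹138,722

₹138,722 > ₹88,790, so the standard income tax governs.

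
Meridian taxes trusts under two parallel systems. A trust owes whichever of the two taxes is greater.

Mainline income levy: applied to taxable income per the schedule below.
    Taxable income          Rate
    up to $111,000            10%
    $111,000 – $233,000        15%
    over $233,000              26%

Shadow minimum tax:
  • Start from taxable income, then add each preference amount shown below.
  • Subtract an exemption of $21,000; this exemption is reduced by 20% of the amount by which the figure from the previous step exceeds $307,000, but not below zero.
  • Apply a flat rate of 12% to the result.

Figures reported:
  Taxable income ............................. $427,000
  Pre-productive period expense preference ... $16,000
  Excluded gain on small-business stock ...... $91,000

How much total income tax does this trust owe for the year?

Shadow minimum tax:
  Adjusted income: $427,000 + $16,000 + $91,000 = $534,000
  Exemption: 20% × ($534,000 − $307,000) = $45,400 ≥ $21,000, so the exemption is fully phased out
  Base: $534,000 − $0 = $534,000
  $534,000 × 12% = $64,080

Mainline income levy:
  $111,000 × 10% = $11,100
  $122,000 × 15% = $18,300
  $194,000 × 26% = $50,440
  → $79,840

$79,840 > $64,080, so the mainline income levy governs.

$79,840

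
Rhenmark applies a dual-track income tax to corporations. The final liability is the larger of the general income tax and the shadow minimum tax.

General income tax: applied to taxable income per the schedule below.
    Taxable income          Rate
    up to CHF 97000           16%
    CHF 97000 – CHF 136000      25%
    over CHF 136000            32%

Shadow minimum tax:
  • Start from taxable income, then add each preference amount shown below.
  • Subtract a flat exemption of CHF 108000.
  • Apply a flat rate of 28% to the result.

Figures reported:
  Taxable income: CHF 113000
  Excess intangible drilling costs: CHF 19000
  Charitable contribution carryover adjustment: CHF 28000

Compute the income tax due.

Shadow minimum tax:
  Adjusted income: CHF 113000 + CHF 19000 + CHF 28000 = CHF 160000
  Less exemption CHF 108000 → base CHF 52000
  CHF 52000 × 28% = CHF 14560

General income tax:
  CHF 97000 × 16% = CHF 15520
  CHF 16000 × 25% = CHF 4000
  → CHF 19520

CHF 19520 > CHF 14560, so the general income tax governs.

CHF 19520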